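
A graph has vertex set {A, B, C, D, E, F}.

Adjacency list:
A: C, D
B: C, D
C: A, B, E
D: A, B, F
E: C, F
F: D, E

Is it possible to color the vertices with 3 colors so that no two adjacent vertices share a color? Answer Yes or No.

Yes

The chromatic number is 3. The cycle E-C-A-D-F-E has odd length 5, so it cannot be 2-colored; at least 3 colors are needed.
One proper 3-coloring: A=2, B=2, C=1, D=1, E=3, F=2.
That is already a proper 3-coloring.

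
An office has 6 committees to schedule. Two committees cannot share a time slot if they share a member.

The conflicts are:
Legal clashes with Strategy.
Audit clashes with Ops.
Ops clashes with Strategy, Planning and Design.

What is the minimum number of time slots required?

2

Legal and Strategy conflict, so at least 2 time slots are needed.
2 time slots suffice: Legal=1, Audit=2, Ops=1, Strategy=2, Planning=2, Design=2. Each listed conflict is separated.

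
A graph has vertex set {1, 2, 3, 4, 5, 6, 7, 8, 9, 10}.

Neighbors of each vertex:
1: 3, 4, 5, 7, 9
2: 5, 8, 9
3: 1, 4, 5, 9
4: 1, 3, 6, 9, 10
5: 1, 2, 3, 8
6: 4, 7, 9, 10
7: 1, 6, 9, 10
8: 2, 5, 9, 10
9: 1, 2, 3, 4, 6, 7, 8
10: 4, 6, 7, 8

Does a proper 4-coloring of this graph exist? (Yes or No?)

Yes

The chromatic number is 4. 1, 3, 4, 9 are mutually adjacent (a clique of size 4), so at least 4 colors are needed.
4 colors suffice: color a → {5, 9, 10}; color b → {4, 7, 8}; color c → {1, 2, 6}; color d → {3}.
That is already a proper 4-coloring.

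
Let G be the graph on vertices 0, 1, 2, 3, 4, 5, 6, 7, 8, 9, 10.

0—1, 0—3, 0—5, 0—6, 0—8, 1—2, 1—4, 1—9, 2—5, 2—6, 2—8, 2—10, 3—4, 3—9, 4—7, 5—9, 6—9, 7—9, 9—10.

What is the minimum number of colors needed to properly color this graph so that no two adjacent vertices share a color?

1 and 4 are adjacent, so at least 2 colors are needed.
2 colors suffice: color red → {0, 2, 4, 9}; color blue → {1, 3, 5, 6, 7, 8, 10}. Every edge joins two different colors.

2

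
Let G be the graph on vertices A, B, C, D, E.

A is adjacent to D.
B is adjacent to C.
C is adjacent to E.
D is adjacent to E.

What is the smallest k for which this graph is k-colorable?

2

B and C are adjacent, so at least 2 colors are needed.
2 colors suffice: A=2, B=2, C=1, D=1, E=2. Every edge joins two different colors.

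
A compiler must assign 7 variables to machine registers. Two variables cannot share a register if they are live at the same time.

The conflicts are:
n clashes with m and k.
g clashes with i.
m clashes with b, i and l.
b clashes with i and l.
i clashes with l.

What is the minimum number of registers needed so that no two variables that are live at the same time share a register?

4

m, b, i, l all conflict with each other, so at least 4 registers are needed.
4 registers suffice: register 1 → {n, i}; register 2 → {g, m, k}; register 3 → {l}; register 4 → {b}. Each listed conflict is separated.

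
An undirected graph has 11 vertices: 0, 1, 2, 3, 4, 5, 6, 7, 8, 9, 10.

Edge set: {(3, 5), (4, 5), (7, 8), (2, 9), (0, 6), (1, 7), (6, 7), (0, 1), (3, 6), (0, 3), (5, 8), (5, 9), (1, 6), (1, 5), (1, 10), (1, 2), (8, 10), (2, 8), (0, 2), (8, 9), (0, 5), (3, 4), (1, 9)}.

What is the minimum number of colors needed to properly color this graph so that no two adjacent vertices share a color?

3

0, 3, 6 form a triangle, so at least 3 colors are needed.
A valid assignment using 3 colors: 0=c, 1=a, 2=b, 3=a, 4=c, 5=b, 6=b, 7=c, 8=a, 9=c, 10=b. No two adjacent vertices share a color.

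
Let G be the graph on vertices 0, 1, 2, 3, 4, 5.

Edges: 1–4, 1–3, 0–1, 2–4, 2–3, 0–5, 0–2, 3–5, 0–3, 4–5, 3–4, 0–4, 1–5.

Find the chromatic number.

0, 1, 3, 4, 5 are pairwise adjacent (a clique of size 5), so at least 5 colors are needed.
One proper 5-coloring: 0=blue, 1=yellow, 2=yellow, 3=red, 4=green, 5=purple. Each edge has distinct colors on its endpoints.

5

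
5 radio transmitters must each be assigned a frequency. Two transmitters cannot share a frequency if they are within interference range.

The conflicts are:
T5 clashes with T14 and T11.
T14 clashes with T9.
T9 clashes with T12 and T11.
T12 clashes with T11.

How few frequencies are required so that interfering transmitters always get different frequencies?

3

T9, T12, T11 pairwise conflict, so at least 3 frequencies are needed.
Using 3 frequencies: T5=1, T14=2, T9=1, T12=3, T11=2. No two conflicting transmitters share a frequency.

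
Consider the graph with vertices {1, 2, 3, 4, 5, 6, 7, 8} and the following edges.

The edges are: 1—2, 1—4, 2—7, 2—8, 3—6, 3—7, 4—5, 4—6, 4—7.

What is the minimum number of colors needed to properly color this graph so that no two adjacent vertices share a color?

4 and 7 are adjacent, so at least 2 colors are needed.
2 colors suffice: color a → {2, 3, 4}; color b → {1, 5, 6, 7, 8}. Each edge has distinct colors on its endpoints.

2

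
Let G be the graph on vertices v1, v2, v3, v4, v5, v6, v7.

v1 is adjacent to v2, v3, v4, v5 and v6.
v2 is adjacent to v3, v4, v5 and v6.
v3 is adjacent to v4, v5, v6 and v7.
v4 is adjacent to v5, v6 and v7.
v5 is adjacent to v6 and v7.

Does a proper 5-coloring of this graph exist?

v1, v2, v3, v4, v5, v6 are mutually adjacent (a clique of size 6), so at least 6 colors are needed.
So 5 colors are not enough.

No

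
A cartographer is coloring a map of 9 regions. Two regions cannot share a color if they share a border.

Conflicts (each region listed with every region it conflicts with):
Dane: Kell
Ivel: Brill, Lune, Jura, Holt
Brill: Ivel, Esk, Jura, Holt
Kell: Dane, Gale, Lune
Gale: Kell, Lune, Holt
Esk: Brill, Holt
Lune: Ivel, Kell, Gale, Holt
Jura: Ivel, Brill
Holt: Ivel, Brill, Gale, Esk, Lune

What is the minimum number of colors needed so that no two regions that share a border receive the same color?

3

Gale, Lune, Holt are mutually in conflict, so at least 3 colors are needed.
3 colors suffice: color 1 → {Kell, Jura, Holt}; color 2 → {Dane, Brill, Lune}; color 3 → {Ivel, Gale, Esk}. Every pair that conflicts lands in different colors.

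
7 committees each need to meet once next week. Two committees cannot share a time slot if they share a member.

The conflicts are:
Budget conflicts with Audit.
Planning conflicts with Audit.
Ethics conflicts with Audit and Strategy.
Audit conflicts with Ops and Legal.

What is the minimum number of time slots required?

2

Ethics and Strategy conflict, so at least 2 time slots are needed.
Using 2 time slots: Budget=2, Planning=2, Ethics=2, Audit=1, Ops=2, Legal=2, Strategy=1. No two conflicting committees share a time slot.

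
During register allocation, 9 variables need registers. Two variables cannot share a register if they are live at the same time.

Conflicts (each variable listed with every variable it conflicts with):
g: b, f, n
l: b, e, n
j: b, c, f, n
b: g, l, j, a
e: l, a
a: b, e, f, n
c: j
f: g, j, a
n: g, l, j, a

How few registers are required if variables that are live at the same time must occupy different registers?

2

a and n conflict, so at least 2 registers are needed.
2 registers suffice: register 1 → {b, e, c, f, n}; register 2 → {g, l, j, a}. Each listed conflict is separated.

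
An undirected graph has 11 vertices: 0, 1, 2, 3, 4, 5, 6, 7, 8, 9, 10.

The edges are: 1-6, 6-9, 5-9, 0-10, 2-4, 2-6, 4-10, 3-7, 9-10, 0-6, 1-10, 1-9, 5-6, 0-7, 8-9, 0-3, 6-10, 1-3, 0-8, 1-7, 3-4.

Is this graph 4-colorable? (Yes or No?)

Yes

The chromatic number is 4. 1, 6, 9, 10 are mutually adjacent (a clique of size 4), so at least 4 colors are needed.
A valid assignment using 4 colors: 0=b, 1=d, 2=c, 3=a, 4=b, 5=c, 6=a, 7=c, 8=a, 9=b, 10=c.
That is already a proper 4-coloring.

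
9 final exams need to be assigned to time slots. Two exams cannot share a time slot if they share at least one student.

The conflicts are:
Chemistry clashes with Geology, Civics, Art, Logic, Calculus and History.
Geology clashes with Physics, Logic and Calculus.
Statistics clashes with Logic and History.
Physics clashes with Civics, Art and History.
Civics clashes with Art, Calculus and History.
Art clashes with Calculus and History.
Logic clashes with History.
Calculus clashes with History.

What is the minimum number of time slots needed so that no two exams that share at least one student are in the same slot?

Chemistry, Civics, Art, Calculus, History pairwise conflict, so at least 5 time slots are needed.
A valid assignment using 5 time slots: Chemistry=2, Geology=1, Statistics=2, Physics=2, Civics=3, Art=4, Logic=3, Calculus=5, History=1. Every pair that conflicts lands in different time slots.

5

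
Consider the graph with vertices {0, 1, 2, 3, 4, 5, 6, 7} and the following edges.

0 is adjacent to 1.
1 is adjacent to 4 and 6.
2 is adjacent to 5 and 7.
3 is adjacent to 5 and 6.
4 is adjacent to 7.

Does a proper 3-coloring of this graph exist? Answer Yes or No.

Yes

The chromatic number is 3. The cycle 3-5-2-7-4-1-6-3 has odd length 7, so it cannot be 2-colored; at least 3 colors are needed.
3 colors suffice: color red → {1, 3, 7}; color blue → {0, 2, 4, 6}; color green → {5}.
That is already a proper 3-coloring.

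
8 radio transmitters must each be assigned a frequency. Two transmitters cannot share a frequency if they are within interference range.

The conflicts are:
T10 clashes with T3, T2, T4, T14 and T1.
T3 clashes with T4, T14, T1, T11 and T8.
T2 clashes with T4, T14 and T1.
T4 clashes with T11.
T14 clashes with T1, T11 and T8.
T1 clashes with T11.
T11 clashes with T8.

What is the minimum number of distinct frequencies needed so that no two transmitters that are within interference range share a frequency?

T3, T14, T11, T8 are mutually in conflict, so at least 4 frequencies are needed.
4 frequencies suffice: frequency 1 → {T4, T14}; frequency 2 → {T3, T2}; frequency 3 → {T10, T11}; frequency 4 → {T1, T8}. Every pair that conflicts lands in different frequencies.

4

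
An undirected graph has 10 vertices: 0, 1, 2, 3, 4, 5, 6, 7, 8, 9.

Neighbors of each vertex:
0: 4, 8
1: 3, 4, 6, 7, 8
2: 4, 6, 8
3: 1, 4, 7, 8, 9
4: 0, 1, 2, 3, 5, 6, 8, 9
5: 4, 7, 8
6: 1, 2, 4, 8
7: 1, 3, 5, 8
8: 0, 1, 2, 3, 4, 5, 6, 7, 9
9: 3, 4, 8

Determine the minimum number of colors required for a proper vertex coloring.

1, 3, 7, 8 form a clique, so at least 4 colors are needed.
4 colors suffice: color red → {8}; color blue → {4, 7}; color green → {0, 1, 2, 5, 9}; color yellow → {3, 6}. Each edge has distinct colors on its endpoints.

4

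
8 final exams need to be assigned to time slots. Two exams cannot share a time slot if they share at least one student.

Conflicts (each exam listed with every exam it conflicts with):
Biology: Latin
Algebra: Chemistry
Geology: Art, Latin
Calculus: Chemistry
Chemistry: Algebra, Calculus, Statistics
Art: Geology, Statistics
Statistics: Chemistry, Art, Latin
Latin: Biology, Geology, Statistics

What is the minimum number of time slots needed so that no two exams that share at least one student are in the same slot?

2

Biology and Latin conflict, so at least 2 time slots are needed.
2 time slots suffice: time slot 1 → {Chemistry, Art, Latin}; time slot 2 → {Biology, Algebra, Geology, Calculus, Statistics}. Every pair that conflicts lands in different time slots.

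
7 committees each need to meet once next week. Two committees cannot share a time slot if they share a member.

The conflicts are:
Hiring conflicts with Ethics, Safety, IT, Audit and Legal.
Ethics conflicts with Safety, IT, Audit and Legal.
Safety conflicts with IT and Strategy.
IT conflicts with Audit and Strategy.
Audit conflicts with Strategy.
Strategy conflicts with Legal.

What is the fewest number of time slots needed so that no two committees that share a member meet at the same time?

Hiring, Ethics, Safety, IT all conflict with each other, so at least 4 time slots are needed.
4 time slots suffice: time slot 1 → {Ethics, Strategy}; time slot 2 → {IT, Legal}; time slot 3 → {Hiring}; time slot 4 → {Safety, Audit}. Every pair that conflicts lands in different time slots.

4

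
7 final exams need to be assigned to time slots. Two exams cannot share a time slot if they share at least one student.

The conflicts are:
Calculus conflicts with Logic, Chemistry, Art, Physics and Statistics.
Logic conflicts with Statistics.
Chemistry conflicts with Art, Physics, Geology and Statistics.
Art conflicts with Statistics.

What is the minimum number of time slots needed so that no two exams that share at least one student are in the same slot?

Calculus, Chemistry, Art, Statistics all conflict with each other, so at least 4 time slots are needed.
A valid assignment using 4 time slots: Calculus=1, Logic=2, Chemistry=2, Art=4, Physics=3, Geology=1, Statistics=3. Each listed conflict is separated.

4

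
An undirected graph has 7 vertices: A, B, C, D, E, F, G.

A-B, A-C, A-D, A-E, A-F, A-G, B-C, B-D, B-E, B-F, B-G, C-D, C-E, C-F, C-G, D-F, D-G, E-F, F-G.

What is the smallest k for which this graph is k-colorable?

6

A, B, C, D, F, G are pairwise adjacent (a clique of size 6), so at least 6 colors are needed.
6 colors suffice: color 1 → {A}; color 2 → {C}; color 3 → {B}; color 4 → {F}; color 5 → {E, G}; color 6 → {D}. Every edge joins two different colors.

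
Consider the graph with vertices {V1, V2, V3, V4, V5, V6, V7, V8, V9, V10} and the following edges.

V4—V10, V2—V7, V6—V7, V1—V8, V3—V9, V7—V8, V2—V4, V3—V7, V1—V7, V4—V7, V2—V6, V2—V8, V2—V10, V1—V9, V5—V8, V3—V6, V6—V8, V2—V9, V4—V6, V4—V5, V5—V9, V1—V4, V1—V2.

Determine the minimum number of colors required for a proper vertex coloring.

4

V1, V2, V4, V7 are mutually adjacent (a clique of size 4), so at least 4 colors are needed.
4 colors suffice: color 1 → {V2, V3, V5}; color 2 → {V7, V9, V10}; color 3 → {V4, V8}; color 4 → {V1, V6}. No two adjacent vertices share a color.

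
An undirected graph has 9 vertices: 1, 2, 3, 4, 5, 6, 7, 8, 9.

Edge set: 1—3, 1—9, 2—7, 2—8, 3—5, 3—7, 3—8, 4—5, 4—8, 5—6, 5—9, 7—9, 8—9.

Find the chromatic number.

2

4 and 8 are adjacent, so at least 2 colors are needed.
2 colors suffice: color red → {2, 3, 4, 6, 9}; color blue → {1, 5, 7, 8}. Every edge joins two different colors.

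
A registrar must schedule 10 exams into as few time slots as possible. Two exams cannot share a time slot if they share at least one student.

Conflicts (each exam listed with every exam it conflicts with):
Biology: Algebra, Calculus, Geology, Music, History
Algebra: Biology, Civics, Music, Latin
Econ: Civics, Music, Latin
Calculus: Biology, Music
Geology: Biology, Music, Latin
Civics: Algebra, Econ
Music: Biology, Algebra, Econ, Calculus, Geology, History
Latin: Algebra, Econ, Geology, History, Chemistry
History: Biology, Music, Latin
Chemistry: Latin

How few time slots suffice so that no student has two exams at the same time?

Biology, Calculus, Music are mutually in conflict, so at least 3 time slots are needed.
A valid assignment using 3 time slots: Biology=2, Algebra=3, Econ=2, Calculus=3, Geology=3, Civics=1, Music=1, Latin=1, History=3, Chemistry=2. Each listed conflict is separated.

3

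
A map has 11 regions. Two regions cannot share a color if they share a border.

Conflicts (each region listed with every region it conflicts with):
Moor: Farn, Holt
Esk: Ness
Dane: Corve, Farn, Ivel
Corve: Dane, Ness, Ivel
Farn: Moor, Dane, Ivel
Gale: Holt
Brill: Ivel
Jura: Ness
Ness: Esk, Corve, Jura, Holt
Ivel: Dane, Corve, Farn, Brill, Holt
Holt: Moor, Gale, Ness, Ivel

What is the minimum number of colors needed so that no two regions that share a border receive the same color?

Dane, Corve, Ivel all conflict with each other, so at least 3 colors are needed.
3 colors suffice: color 1 → {Moor, Gale, Ness, Ivel}; color 2 → {Esk, Corve, Farn, Brill, Jura, Holt}; color 3 → {Dane}. No two conflicting regions share a color.

3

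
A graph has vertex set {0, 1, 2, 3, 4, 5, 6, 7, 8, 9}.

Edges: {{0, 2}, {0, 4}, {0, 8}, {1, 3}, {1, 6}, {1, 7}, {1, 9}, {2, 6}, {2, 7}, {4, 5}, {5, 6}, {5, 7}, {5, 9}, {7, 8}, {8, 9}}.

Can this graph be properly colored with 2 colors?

No

The cycle 0-8-9-5-4-0 has odd length 5, so it cannot be 2-colored; at least 3 colors are needed.
So 2 colors are not enough.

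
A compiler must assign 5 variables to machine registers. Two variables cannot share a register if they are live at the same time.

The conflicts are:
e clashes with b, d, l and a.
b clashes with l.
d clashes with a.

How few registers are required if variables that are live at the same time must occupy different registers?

3

e, b, l all conflict with each other, so at least 3 registers are needed.
3 registers suffice: register 1 → {e}; register 2 → {b, a}; register 3 → {d, l}. Every pair that conflicts lands in different registers.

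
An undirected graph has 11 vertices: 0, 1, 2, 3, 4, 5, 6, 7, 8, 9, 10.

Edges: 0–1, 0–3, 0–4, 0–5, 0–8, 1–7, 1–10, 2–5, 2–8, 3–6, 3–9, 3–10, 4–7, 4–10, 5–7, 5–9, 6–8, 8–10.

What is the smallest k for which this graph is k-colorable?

2

0 and 5 are adjacent, so at least 2 colors are needed.
A valid assignment using 2 colors: 0=a, 1=b, 2=a, 3=b, 4=b, 5=b, 6=a, 7=a, 8=b, 9=a, 10=a. Every edge joins two different colors.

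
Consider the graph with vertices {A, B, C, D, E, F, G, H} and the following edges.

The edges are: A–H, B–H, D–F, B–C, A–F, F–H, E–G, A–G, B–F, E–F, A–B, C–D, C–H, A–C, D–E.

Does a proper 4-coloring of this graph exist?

Yes

The chromatic number is 4. A, B, C, H are pairwise adjacent (a clique of size 4), so at least 4 colors are needed.
4 colors suffice: A=red, B=green, C=blue, D=green, E=red, F=blue, G=blue, H=yellow.
That is already a proper 4-coloring.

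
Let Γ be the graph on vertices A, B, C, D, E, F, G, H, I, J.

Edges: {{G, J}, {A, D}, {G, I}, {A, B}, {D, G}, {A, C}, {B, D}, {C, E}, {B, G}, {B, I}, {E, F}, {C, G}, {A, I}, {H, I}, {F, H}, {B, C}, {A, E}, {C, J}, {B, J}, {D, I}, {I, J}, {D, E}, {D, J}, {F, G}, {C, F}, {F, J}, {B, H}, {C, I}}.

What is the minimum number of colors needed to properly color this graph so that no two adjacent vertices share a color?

5

B, D, G, I, J form a clique, so at least 5 colors are needed.
One proper 5-coloring: A=yellow, B=red, C=blue, D=blue, E=green, F=red, G=purple, H=blue, I=green, J=yellow. Every edge joins two different colors.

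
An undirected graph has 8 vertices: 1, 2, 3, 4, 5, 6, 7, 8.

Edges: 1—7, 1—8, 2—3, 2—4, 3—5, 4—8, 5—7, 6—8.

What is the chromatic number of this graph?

3

The cycle 8-4-2-3-5-7-1-8 has odd length 7, so it cannot be 2-colored; at least 3 colors are needed.
3 colors suffice: color a → {3, 7, 8}; color b → {1, 2, 5, 6}; color c → {4}. No two adjacent vertices share a color.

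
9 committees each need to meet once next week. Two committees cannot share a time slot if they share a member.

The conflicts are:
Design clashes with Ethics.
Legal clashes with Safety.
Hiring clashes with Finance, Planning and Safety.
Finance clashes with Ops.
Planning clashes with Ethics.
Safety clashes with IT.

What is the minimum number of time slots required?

Safety and IT conflict, so at least 2 time slots are needed.
2 time slots suffice: time slot 1 → {Design, Finance, Planning, Safety}; time slot 2 → {Legal, Hiring, Ops, Ethics, IT}. Every pair that conflicts lands in different time slots.

2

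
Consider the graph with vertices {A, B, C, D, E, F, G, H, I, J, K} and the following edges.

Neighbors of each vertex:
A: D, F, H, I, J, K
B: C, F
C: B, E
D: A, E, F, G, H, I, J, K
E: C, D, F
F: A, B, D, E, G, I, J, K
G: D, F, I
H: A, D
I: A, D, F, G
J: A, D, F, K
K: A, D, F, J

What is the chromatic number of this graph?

A, D, F, J, K are pairwise adjacent (a clique of size 5), so at least 5 colors are needed.
5 colors suffice: color 1 → {C, F, H}; color 2 → {B, D}; color 3 → {A, E, G}; color 4 → {I, J}; color 5 → {K}. No two adjacent vertices share a color.

5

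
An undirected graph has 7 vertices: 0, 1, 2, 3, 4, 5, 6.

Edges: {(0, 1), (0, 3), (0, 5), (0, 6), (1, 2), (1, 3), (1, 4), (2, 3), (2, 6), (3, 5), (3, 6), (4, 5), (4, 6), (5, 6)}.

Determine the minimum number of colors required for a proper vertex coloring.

0, 3, 5, 6 form a clique, so at least 4 colors are needed.
4 colors suffice: 0=d, 1=b, 2=c, 3=a, 4=a, 5=c, 6=b. Every edge joins two different colors.

4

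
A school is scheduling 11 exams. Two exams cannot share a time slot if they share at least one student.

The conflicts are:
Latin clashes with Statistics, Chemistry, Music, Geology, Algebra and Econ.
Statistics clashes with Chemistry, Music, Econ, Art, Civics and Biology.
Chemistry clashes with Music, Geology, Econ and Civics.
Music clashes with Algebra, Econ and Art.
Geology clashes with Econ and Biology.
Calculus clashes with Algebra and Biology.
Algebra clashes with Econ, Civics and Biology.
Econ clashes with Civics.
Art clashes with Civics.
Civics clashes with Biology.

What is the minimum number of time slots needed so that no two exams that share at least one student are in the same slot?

5

Latin, Statistics, Chemistry, Music, Econ pairwise conflict, so at least 5 time slots are needed.
5 time slots suffice: time slot 1 → {Statistics, Geology, Algebra}; time slot 2 → {Econ, Art, Biology}; time slot 3 → {Latin, Calculus, Civics}; time slot 4 → {Music}; time slot 5 → {Chemistry}. No two conflicting exams share a time slot.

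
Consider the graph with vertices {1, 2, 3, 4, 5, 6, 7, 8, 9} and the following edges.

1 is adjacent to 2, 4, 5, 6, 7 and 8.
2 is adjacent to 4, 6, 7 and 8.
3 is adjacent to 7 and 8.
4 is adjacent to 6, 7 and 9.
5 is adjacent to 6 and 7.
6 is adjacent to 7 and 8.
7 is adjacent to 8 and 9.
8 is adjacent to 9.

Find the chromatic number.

1, 2, 6, 7, 8 are pairwise adjacent (a clique of size 5), so at least 5 colors are needed.
A valid assignment using 5 colors: 1=c, 2=e, 3=c, 4=b, 5=b, 6=d, 7=a, 8=b, 9=c. Every edge joins two different colors.

5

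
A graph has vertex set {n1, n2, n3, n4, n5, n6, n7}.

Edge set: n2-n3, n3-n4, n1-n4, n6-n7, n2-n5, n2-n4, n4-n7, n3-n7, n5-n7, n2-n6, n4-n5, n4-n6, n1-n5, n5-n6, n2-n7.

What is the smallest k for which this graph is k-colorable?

5

n2, n4, n5, n6, n7 are pairwise adjacent (a clique of size 5), so at least 5 colors are needed.
5 colors suffice: n1=2, n2=2, n3=4, n4=1, n5=4, n6=5, n7=3. No two adjacent vertices share a color.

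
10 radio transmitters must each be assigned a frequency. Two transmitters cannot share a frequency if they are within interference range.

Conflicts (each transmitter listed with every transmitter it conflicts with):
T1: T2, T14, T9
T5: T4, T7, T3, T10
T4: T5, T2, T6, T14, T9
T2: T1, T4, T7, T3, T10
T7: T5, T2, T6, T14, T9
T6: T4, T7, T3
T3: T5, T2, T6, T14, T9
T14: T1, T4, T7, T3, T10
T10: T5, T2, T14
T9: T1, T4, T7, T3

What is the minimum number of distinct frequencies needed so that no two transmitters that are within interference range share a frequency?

T2 and T7 conflict, so at least 2 frequencies are needed.
Using 2 frequencies: T1=1, T5=2, T4=1, T2=2, T7=1, T6=2, T3=1, T14=2, T10=1, T9=2. Every pair that conflicts lands in different frequencies.

2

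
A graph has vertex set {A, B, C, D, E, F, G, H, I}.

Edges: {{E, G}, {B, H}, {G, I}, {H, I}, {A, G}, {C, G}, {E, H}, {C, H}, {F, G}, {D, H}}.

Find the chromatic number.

2

C and H are adjacent, so at least 2 colors are needed.
2 colors suffice: color 1 → {G, H}; color 2 → {A, B, C, D, E, F, I}. Each edge has distinct colors on its endpoints.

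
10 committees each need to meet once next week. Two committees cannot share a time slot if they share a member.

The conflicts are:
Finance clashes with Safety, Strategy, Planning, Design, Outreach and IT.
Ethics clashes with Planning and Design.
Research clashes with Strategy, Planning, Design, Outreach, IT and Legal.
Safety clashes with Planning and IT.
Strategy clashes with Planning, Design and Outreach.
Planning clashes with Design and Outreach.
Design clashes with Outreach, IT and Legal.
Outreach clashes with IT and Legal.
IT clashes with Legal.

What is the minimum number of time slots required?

Finance, Strategy, Planning, Design, Outreach all conflict with each other, so at least 5 time slots are needed.
5 time slots suffice: time slot 1 → {Safety, Design}; time slot 2 → {Ethics, Outreach}; time slot 3 → {Planning, IT}; time slot 4 → {Finance, Research}; time slot 5 → {Strategy, Legal}. Every pair that conflicts lands in different time slots.

5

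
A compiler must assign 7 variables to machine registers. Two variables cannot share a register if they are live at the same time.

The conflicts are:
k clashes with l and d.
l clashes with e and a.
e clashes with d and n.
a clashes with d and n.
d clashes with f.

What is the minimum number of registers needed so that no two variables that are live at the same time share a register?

e and n conflict, so at least 2 registers are needed.
2 registers suffice: register 1 → {l, d, n}; register 2 → {k, e, a, f}. Each listed conflict is separated.

2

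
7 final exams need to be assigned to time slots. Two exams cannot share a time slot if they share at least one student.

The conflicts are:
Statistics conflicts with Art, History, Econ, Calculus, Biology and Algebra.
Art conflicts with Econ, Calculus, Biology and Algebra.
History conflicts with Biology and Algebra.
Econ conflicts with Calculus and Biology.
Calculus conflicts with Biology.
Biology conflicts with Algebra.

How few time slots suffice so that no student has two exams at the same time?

Statistics, Art, Econ, Calculus, Biology are mutually in conflict, so at least 5 time slots are needed.
Using 5 time slots: Statistics=2, Art=3, History=3, Econ=4, Calculus=5, Biology=1, Algebra=4. Every pair that conflicts lands in different time slots.

5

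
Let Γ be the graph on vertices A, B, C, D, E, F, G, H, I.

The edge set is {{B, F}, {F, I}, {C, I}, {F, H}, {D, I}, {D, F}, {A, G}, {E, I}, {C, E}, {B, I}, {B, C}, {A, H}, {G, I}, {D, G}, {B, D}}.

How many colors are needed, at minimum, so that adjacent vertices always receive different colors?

4

B, D, F, I form a clique, so at least 4 colors are needed.
A valid assignment using 4 colors: A=red, B=yellow, C=blue, D=blue, E=green, F=green, G=green, H=blue, I=red. Every edge joins two different colors.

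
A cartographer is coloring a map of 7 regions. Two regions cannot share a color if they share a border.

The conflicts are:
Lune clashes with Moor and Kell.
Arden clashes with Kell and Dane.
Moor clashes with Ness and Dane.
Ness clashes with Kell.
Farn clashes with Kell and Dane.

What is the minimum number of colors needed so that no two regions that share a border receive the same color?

3

The cycle Arden-Kell-Ness-Moor-Dane-Arden has odd length 5, so it cannot be 2-colored; at least 3 colors are needed.
A valid assignment using 3 colors: Lune=2, Arden=3, Moor=1, Ness=2, Farn=3, Kell=1, Dane=2. Every pair that conflicts lands in different colors.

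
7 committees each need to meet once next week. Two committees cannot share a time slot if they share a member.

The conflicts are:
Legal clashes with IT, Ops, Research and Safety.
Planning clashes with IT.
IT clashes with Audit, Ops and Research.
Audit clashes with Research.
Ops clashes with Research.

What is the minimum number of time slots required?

Legal, IT, Ops, Research pairwise conflict, so at least 4 time slots are needed.
4 time slots suffice: time slot 1 → {IT, Safety}; time slot 2 → {Legal, Planning, Audit}; time slot 3 → {Research}; time slot 4 → {Ops}. Each listed conflict is separated.

4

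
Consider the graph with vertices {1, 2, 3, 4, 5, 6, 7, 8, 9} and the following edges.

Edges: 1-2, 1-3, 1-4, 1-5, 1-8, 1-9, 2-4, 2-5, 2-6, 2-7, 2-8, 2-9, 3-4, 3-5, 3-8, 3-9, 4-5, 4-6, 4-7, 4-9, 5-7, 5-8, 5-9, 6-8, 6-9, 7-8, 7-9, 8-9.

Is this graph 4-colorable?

2, 4, 5, 7, 9 are pairwise adjacent (a clique of size 5), so at least 5 colors are needed.
So 4 colors are not enough.

No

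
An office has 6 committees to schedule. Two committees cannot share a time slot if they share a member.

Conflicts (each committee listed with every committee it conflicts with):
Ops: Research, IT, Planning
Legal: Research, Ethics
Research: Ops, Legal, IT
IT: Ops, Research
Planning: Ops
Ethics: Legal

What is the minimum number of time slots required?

Ops, Research, IT are mutually in conflict, so at least 3 time slots are needed.
Using 3 time slots: Ops=2, Legal=2, Research=1, IT=3, Planning=1, Ethics=1. No two conflicting committees share a time slot.

3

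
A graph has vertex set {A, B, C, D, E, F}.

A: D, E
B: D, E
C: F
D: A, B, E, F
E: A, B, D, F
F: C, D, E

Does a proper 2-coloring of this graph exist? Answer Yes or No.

B, D, E are pairwise adjacent, so at least 3 colors are needed.
So 2 colors are not enough.

No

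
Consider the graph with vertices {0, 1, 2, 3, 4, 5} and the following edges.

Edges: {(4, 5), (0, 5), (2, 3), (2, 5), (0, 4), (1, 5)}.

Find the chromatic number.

3

0, 4, 5 are mutually adjacent, so at least 3 colors are needed.
3 colors suffice: color a → {3, 5}; color b → {0, 1, 2}; color c → {4}. Every edge joins two different colors.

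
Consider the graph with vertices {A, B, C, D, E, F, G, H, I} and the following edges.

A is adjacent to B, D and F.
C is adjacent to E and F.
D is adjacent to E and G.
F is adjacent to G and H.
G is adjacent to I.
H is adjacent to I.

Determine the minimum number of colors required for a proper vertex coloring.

The cycle D-A-F-C-E-D has odd length 5, so it cannot be 2-colored; at least 3 colors are needed.
One proper 3-coloring: A=2, B=1, C=3, D=1, E=2, F=1, G=2, H=2, I=1. Every edge joins two different colors.

3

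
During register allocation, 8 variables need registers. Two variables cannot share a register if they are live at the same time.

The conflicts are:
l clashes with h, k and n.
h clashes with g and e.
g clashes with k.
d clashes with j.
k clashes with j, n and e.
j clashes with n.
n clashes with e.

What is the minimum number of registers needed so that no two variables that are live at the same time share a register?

l, k, n pairwise conflict, so at least 3 registers are needed.
Using 3 registers: l=3, h=1, g=2, d=1, k=1, j=3, n=2, e=3. Each listed conflict is separated.

3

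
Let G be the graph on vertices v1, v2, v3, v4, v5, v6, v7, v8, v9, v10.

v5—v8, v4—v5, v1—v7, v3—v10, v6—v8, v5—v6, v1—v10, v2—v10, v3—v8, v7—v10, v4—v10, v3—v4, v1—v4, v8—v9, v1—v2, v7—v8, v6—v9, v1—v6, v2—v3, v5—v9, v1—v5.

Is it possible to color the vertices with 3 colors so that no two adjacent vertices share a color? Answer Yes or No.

No

v5, v6, v8, v9 are mutually adjacent (a clique of size 4), so at least 4 colors are needed.
So 3 colors are not enough.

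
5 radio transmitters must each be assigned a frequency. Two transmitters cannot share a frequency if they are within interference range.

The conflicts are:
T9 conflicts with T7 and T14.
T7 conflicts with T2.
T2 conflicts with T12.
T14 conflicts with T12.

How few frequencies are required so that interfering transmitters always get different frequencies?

The cycle T7-T2-T12-T14-T9-T7 has odd length 5, so it cannot be 2-colored; at least 3 frequencies are needed.
3 frequencies suffice: frequency 1 → {T9, T12}; frequency 2 → {T2, T14}; frequency 3 → {T7}. Every pair that conflicts lands in different frequencies.

3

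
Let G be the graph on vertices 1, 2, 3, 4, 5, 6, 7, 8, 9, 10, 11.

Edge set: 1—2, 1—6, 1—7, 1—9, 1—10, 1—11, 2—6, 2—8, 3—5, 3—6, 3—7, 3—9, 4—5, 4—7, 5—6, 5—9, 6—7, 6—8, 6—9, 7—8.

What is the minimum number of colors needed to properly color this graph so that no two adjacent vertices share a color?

4

3, 5, 6, 9 form a clique, so at least 4 colors are needed.
A valid assignment using 4 colors: 1=b, 2=c, 3=b, 4=a, 5=d, 6=a, 7=c, 8=b, 9=c, 10=a, 11=a. Every edge joins two different colors.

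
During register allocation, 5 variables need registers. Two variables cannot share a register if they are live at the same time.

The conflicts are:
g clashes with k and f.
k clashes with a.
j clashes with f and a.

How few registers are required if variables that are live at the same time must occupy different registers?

The cycle k-g-f-j-a-k has odd length 5, so it cannot be 2-colored; at least 3 registers are needed.
3 registers suffice: g=2, k=3, j=2, f=1, a=1. Each listed conflict is separated.

3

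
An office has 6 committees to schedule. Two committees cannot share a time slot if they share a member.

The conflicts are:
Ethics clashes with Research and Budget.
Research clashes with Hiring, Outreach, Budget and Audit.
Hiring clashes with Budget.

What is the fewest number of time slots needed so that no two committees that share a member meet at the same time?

3

Ethics, Research, Budget are mutually in conflict, so at least 3 time slots are needed.
A valid assignment using 3 time slots: Ethics=3, Research=1, Hiring=3, Outreach=2, Budget=2, Audit=2. No two conflicting committees share a time slot.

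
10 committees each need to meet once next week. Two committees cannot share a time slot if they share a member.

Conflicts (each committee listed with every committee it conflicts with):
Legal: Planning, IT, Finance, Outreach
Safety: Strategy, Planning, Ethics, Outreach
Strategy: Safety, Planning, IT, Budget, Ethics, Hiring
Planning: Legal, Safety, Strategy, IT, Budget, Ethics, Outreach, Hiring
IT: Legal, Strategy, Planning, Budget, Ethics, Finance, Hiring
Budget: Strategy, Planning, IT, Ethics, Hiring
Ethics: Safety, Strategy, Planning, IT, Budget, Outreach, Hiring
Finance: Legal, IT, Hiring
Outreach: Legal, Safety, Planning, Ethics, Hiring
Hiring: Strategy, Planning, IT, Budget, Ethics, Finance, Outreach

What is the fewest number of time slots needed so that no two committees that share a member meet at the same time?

6

Strategy, Planning, IT, Budget, Ethics, Hiring pairwise conflict, so at least 6 time slots are needed.
6 time slots suffice: time slot 1 → {Planning, Finance}; time slot 2 → {Legal, Ethics}; time slot 3 → {IT, Outreach}; time slot 4 → {Safety, Hiring}; time slot 5 → {Strategy}; time slot 6 → {Budget}. Every pair that conflicts lands in different time slots.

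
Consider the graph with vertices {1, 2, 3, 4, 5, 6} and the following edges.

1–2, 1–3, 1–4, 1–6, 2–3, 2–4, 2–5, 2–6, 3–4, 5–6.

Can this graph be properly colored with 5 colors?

Yes

The chromatic number is 4. 1, 2, 3, 4 form a clique, so at least 4 colors are needed.
4 colors suffice: color a → {2}; color b → {1, 5}; color c → {4, 6}; color d → {3}.
Since 5 ≥ 4, a proper 5-coloring certainly exists.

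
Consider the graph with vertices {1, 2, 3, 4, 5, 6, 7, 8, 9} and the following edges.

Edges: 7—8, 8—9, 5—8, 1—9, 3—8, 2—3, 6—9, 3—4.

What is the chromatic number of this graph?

2

1 and 9 are adjacent, so at least 2 colors are needed.
A valid assignment using 2 colors: 1=red, 2=red, 3=blue, 4=red, 5=blue, 6=red, 7=blue, 8=red, 9=blue. Each edge has distinct colors on its endpoints.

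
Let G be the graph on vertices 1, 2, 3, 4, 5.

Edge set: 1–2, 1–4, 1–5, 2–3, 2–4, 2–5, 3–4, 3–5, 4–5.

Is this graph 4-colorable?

Yes

The chromatic number is 4. 1, 2, 4, 5 form a clique, so at least 4 colors are needed.
4 colors suffice: color red → {2}; color blue → {5}; color green → {4}; color yellow → {1, 3}.
That is already a proper 4-coloring.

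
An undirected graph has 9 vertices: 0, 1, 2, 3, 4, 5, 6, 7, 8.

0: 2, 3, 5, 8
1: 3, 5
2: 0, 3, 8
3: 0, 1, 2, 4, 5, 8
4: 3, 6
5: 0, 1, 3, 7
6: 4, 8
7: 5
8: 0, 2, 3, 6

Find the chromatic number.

4

0, 2, 3, 8 are mutually adjacent (a clique of size 4), so at least 4 colors are needed.
One proper 4-coloring: 0=b, 1=b, 2=d, 3=a, 4=b, 5=c, 6=a, 7=a, 8=c. Each edge has distinct colors on its endpoints.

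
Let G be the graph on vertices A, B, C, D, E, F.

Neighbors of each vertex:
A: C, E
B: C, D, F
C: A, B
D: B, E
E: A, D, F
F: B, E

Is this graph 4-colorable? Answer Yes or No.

The chromatic number is 3. The cycle C-B-F-E-A-C has odd length 5, so it cannot be 2-colored; at least 3 colors are needed.
3 colors suffice: color 1 → {B, E}; color 2 → {A, D, F}; color 3 → {C}.
Since 4 ≥ 3, a proper 4-coloring certainly exists.

Yes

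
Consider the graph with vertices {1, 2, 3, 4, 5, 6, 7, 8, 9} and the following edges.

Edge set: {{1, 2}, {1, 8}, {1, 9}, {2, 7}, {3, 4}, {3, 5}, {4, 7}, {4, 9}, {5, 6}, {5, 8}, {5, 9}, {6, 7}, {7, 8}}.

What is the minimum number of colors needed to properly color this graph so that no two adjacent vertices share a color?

3

The cycle 3-5-6-7-4-3 has odd length 5, so it cannot be 2-colored; at least 3 colors are needed.
A valid assignment using 3 colors: 1=red, 2=blue, 3=green, 4=blue, 5=red, 6=blue, 7=red, 8=blue, 9=green. No two adjacent vertices share a color.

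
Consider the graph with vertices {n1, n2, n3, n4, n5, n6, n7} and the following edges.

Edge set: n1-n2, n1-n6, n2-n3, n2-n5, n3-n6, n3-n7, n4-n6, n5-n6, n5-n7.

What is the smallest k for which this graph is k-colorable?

n5 and n6 are adjacent, so at least 2 colors are needed.
2 colors suffice: n1=2, n2=1, n3=2, n4=2, n5=2, n6=1, n7=1. Each edge has distinct colors on its endpoints.

2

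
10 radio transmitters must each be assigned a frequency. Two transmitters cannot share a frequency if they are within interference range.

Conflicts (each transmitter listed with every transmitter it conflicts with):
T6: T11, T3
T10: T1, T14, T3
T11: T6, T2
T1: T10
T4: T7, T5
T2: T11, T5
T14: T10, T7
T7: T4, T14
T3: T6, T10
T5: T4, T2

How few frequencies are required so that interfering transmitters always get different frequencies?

3

The cycle T11-T6-T3-T10-T14-T7-T4-T5-T2-T11 has odd length 9, so it cannot be 2-colored; at least 3 frequencies are needed.
3 frequencies suffice: frequency 1 → {T6, T10, T4, T2}; frequency 2 → {T11, T1, T14, T3, T5}; frequency 3 → {T7}. No two conflicting transmitters share a frequency.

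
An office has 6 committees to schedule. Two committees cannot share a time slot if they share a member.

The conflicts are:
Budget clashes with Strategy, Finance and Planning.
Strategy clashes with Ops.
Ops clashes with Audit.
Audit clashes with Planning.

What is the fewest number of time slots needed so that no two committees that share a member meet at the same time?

3

The cycle Planning-Budget-Strategy-Ops-Audit-Planning has odd length 5, so it cannot be 2-colored; at least 3 time slots are needed.
3 time slots suffice: time slot 1 → {Budget, Audit}; time slot 2 → {Strategy, Finance, Planning}; time slot 3 → {Ops}. Every pair that conflicts lands in different time slots.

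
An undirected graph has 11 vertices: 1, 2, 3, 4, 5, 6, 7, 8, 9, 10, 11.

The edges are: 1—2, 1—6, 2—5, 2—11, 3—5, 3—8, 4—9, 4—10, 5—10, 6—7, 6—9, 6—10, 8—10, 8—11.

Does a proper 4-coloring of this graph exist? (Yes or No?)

The chromatic number is 3. The cycle 2-1-6-10-5-2 has odd length 5, so it cannot be 2-colored; at least 3 colors are needed.
3 colors suffice: color a → {2, 4, 6, 8}; color b → {1, 3, 7, 9, 10, 11}; color c → {5}.
Since 4 ≥ 3, a proper 4-coloring certainly exists.

Yes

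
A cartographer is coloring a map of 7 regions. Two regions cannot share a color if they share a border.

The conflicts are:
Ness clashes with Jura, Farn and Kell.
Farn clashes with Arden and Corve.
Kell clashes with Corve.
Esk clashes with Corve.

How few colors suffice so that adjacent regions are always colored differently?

Ness and Kell conflict, so at least 2 colors are needed.
A valid assignment using 2 colors: Ness=2, Jura=1, Farn=1, Arden=2, Kell=1, Esk=1, Corve=2. Every pair that conflicts lands in different colors.

2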